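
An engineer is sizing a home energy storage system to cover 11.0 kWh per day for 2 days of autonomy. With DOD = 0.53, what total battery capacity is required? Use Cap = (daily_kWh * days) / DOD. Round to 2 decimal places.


Total energy needed = daily * days = 11.0 * 2 = 22.0 kWh
Account for depth of discharge:
  Cap = total_energy / DOD = 22.0 / 0.53
  Cap = 41.51 kWh

41.51


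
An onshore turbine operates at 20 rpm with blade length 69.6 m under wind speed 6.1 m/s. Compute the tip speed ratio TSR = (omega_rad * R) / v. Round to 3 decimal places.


Convert rotational speed to rad/s:
  omega = 20 * 2 * pi / 60 = 2.0944 rad/s
Compute tip speed:
  v_tip = omega * R = 2.0944 * 69.6 = 145.77 m/s
Tip speed ratio:
  TSR = v_tip / v_wind = 145.77 / 6.1 = 23.897

23.897


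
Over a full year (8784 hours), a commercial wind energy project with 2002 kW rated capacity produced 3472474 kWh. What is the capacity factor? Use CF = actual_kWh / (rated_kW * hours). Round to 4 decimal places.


Capacity factor = actual output / maximum possible output
Maximum possible = rated * hours = 2002 * 8784 = 17585568 kWh
CF = 3472474 / 17585568
CF = 0.1975

0.1975


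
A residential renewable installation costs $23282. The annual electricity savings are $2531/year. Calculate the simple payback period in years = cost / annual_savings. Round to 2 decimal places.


Simple payback period = initial cost / annual savings
Payback = 23282 / 2531
Payback = 9.20 years

9.20


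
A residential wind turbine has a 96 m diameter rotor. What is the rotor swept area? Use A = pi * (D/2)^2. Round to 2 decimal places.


Compute the rotor radius:
  r = D / 2 = 96 / 2 = 48.0 m
Calculate swept area:
  A = pi * r^2 = pi * 48.0^2
  A = 7238.23 m^2

7238.23


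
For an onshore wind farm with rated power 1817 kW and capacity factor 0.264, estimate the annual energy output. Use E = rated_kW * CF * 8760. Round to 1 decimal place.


Annual energy = rated_kW * capacity_factor * hours_per_year
Given: P_rated = 1817 kW, CF = 0.264, hours = 8760
E = 1817 * 0.264 * 8760
E = 4202066.9 kWh

4202066.9


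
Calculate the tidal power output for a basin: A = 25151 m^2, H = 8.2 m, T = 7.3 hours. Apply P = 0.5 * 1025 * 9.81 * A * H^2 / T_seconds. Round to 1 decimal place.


Convert period to seconds: T = 7.3 * 3600 = 26280.0 s
H^2 = 8.2^2 = 67.24
P = 0.5 * rho * g * A * H^2 / T
P = 0.5 * 1025 * 9.81 * 25151 * 67.24 / 26280.0
P = 323534.4 W

323534.4


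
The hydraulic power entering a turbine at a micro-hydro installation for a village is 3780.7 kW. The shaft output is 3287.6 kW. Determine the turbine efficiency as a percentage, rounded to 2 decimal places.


Turbine efficiency = (output power / input power) * 100
eta = (3287.6 / 3780.7) * 100
eta = 86.96%

86.96


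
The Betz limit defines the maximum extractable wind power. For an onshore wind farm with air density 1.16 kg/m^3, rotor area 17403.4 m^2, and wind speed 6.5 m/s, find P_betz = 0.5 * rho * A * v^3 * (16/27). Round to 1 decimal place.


The Betz coefficient Cp_max = 16/27 = 0.5926
v^3 = 6.5^3 = 274.625
P_betz = 0.5 * rho * A * v^3 * Cp_max
P_betz = 0.5 * 1.16 * 17403.4 * 274.625 * 0.5926
P_betz = 1642700.5 W

1642700.5


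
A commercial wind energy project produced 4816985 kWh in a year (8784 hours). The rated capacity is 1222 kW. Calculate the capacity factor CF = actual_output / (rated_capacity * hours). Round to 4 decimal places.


Capacity factor = actual output / maximum possible output
Maximum possible = rated * hours = 1222 * 8784 = 10734048 kWh
CF = 4816985 / 10734048
CF = 0.4488

0.4488


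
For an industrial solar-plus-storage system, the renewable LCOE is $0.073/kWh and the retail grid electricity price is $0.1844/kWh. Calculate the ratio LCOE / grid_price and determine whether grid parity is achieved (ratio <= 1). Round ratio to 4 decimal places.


Compare LCOE to grid price:
  LCOE = $0.073/kWh, Grid price = $0.1844/kWh
  Ratio = LCOE / grid_price = 0.073 / 0.1844 = 0.3959
  Grid parity achieved (ratio <= 1)? yes

0.3959


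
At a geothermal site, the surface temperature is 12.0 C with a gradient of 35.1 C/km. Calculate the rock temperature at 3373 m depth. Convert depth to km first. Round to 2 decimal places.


Convert depth to km: 3373 / 1000 = 3.373 km
Temperature increase = gradient * depth_km = 35.1 * 3.373 = 118.39 C
Temperature at depth = T_surface + delta_T = 12.0 + 118.39
T = 130.39 C

130.39


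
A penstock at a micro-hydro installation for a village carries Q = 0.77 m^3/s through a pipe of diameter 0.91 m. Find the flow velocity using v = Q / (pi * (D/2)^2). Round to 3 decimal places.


Compute pipe cross-sectional area:
  A = pi * (D/2)^2 = pi * (0.91/2)^2 = 0.6504 m^2
Calculate velocity:
  v = Q / A = 0.77 / 0.6504
  v = 1.184 m/s

1.184


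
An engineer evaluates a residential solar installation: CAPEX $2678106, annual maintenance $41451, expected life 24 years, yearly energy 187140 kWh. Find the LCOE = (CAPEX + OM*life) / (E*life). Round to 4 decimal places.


Total cost = CAPEX + OM * lifetime = 2678106 + 41451 * 24 = 2678106 + 994824 = 3672930
Total generation = annual * lifetime = 187140 * 24 = 4491360 kWh
LCOE = 3672930 / 4491360
LCOE = 0.8178 $/kWh

0.8178


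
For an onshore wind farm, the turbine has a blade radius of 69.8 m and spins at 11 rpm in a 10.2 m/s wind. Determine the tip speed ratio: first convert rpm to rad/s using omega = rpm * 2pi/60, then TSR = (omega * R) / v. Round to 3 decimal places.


Convert rotational speed to rad/s:
  omega = 11 * 2 * pi / 60 = 1.1519 rad/s
Compute tip speed:
  v_tip = omega * R = 1.1519 * 69.8 = 80.404 m/s
Tip speed ratio:
  TSR = v_tip / v_wind = 80.404 / 10.2 = 7.883

7.883


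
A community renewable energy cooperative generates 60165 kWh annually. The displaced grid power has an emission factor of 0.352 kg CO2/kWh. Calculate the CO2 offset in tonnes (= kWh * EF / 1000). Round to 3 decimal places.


CO2 offset in kg = generation * emission_factor
CO2 offset = 60165 * 0.352 = 21178.08 kg
Convert to tonnes:
  CO2 offset = 21178.08 / 1000 = 21.178 tonnes

21.178


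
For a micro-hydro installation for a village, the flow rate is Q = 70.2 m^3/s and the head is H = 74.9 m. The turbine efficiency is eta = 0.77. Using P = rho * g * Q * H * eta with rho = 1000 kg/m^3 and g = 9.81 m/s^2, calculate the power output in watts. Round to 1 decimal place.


Apply the hydropower formula P = rho * g * Q * H * eta
rho * g = 1000 * 9.81 = 9810.0
P = 9810.0 * 70.2 * 74.9 * 0.77
P = 39717203.5 W

39717203.5


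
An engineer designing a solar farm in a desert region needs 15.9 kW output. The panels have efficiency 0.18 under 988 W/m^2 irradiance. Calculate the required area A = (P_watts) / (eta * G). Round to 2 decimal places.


Convert target power to watts: P = 15.9 * 1000 = 15900.0 W
Compute denominator: eta * G = 0.18 * 988 = 177.84
Required area A = P / (eta * G) = 15900.0 / 177.84
A = 89.41 m^2

89.41


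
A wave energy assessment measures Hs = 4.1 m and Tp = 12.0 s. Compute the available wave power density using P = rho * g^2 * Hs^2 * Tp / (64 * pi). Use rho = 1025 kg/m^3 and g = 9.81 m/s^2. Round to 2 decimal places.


Apply wave power formula:
  g^2 = 9.81^2 = 96.2361
  Hs^2 = 4.1^2 = 16.81
  Numerator = rho * g^2 * Hs^2 * Tp = 1025 * 96.2361 * 16.81 * 12.0 = 19898064.74
  Denominator = 64 * pi = 201.0619
  P = 19898064.74 / 201.0619 = 98964.86 W/m

98964.86


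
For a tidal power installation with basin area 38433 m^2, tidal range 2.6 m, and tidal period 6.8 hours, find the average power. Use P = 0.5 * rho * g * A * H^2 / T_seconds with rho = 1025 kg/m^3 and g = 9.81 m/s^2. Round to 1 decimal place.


Convert period to seconds: T = 6.8 * 3600 = 24480.0 s
H^2 = 2.6^2 = 6.76
P = 0.5 * rho * g * A * H^2 / T
P = 0.5 * 1025 * 9.81 * 38433 * 6.76 / 24480.0
P = 53358.4 W

53358.4


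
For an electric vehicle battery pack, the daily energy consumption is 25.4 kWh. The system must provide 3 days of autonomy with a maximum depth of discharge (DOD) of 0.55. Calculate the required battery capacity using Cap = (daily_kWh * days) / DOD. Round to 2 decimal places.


Total energy needed = daily * days = 25.4 * 3 = 76.2 kWh
Account for depth of discharge:
  Cap = total_energy / DOD = 76.2 / 0.55
  Cap = 138.55 kWh

138.55


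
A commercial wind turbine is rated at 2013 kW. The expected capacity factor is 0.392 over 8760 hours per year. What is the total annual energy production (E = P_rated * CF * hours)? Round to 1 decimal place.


Annual energy = rated_kW * capacity_factor * hours_per_year
Given: P_rated = 2013 kW, CF = 0.392, hours = 8760
E = 2013 * 0.392 * 8760
E = 6912481.0 kWh

6912481.0


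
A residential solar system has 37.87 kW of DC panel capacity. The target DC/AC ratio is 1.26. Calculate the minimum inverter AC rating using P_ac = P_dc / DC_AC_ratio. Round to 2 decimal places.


The inverter AC capacity is determined by the DC/AC ratio.
Given: P_dc = 37.87 kW, DC/AC ratio = 1.26
P_ac = P_dc / ratio = 37.87 / 1.26
P_ac = 30.06 kW

30.06


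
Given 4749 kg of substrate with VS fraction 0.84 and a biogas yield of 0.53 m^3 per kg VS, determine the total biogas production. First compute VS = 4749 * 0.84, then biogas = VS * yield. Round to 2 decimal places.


Compute volatile solids:
  VS = mass * VS_fraction = 4749 * 0.84 = 3989.16 kg
Calculate biogas volume:
  Biogas = VS * specific_yield = 3989.16 * 0.53
  Biogas = 2114.25 m^3

2114.25


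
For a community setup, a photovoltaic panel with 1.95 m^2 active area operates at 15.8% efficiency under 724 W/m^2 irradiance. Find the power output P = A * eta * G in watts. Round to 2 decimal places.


Use the solar power formula P = A * eta * G.
Given: A = 1.95 m^2, eta = 0.158, G = 724 W/m^2
P = 1.95 * 0.158 * 724
P = 223.06 W

223.06


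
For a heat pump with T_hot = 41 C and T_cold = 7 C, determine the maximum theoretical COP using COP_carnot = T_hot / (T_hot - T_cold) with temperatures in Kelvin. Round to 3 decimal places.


Convert to Kelvin:
  T_hot = 41 + 273.15 = 314.15 K
  T_cold = 7 + 273.15 = 280.15 K
Apply Carnot COP formula:
  COP = T_hot_K / (T_hot_K - T_cold_K) = 314.15 / 34.0
  COP = 9.240

9.240


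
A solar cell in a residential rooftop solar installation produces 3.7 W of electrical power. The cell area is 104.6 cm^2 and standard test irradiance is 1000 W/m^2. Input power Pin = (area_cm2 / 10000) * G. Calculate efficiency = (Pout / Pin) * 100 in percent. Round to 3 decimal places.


First compute the input power:
  Pin = area_cm2 / 10000 * G = 104.6 / 10000 * 1000 = 10.46 W
Then compute efficiency:
  Efficiency = (Pout / Pin) * 100 = (3.7 / 10.46) * 100
  Efficiency = 35.373%

35.373


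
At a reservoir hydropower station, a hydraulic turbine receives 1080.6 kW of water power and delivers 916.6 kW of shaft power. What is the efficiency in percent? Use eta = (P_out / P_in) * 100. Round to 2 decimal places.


Turbine efficiency = (output power / input power) * 100
eta = (916.6 / 1080.6) * 100
eta = 84.82%

84.82


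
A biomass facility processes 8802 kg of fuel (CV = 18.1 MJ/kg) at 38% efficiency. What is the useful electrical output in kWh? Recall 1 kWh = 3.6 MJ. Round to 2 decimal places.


Total energy = mass * CV = 8802 * 18.1 = 159316.2 MJ
Useful energy = total * eta = 159316.2 * 0.38 = 60540.16 MJ
Convert to kWh: 60540.16 / 3.6
Useful energy = 16816.71 kWh

16816.71


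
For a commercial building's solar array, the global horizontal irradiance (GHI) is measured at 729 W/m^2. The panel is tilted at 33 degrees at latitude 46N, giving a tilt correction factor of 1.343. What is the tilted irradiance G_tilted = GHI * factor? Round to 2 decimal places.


Identify the given values:
  GHI = 729 W/m^2, tilt correction factor = 1.343
Apply the formula G_tilted = GHI * factor:
  G_tilted = 729 * 1.343
  G_tilted = 979.05 W/m^2

979.05


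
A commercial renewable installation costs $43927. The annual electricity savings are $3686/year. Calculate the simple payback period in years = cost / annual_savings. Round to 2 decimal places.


Simple payback period = initial cost / annual savings
Payback = 43927 / 3686
Payback = 11.92 years

11.92


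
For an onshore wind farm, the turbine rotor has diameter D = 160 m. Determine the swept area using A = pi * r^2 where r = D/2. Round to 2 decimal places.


Compute the rotor radius:
  r = D / 2 = 160 / 2 = 80.0 m
Calculate swept area:
  A = pi * r^2 = pi * 80.0^2
  A = 20106.19 m^2

20106.19


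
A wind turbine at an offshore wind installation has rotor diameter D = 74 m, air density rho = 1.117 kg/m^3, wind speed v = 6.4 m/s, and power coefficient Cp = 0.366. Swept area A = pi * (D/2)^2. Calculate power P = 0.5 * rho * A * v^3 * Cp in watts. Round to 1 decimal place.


Step 1 -- Compute swept area:
  A = pi * (D/2)^2 = pi * (74/2)^2 = 4300.84 m^2
Step 2 -- Apply wind power equation:
  P = 0.5 * rho * A * v^3 * Cp
  v^3 = 6.4^3 = 262.144
  P = 0.5 * 1.117 * 4300.84 * 262.144 * 0.366
  P = 230461.0 W

230461.0


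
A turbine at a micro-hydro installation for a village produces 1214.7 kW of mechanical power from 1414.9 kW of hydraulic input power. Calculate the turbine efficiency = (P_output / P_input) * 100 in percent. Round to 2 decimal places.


Turbine efficiency = (output power / input power) * 100
eta = (1214.7 / 1414.9) * 100
eta = 85.85%

85.85


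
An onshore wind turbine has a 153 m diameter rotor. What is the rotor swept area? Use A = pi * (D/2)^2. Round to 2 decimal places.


Compute the rotor radius:
  r = D / 2 = 153 / 2 = 76.5 m
Calculate swept area:
  A = pi * r^2 = pi * 76.5^2
  A = 18385.39 m^2

18385.39


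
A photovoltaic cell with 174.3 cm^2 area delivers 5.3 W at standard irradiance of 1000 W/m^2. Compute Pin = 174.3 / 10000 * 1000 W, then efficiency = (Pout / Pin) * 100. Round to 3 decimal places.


First compute the input power:
  Pin = area_cm2 / 10000 * G = 174.3 / 10000 * 1000 = 17.43 W
Then compute efficiency:
  Efficiency = (Pout / Pin) * 100 = (5.3 / 17.43) * 100
  Efficiency = 30.407%

30.407


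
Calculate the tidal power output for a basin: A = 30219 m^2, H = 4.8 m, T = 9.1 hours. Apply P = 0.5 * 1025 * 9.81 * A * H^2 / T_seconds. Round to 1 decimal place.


Convert period to seconds: T = 9.1 * 3600 = 32760.0 s
H^2 = 4.8^2 = 23.04
P = 0.5 * rho * g * A * H^2 / T
P = 0.5 * 1025 * 9.81 * 30219 * 23.04 / 32760.0
P = 106851.7 W

106851.7


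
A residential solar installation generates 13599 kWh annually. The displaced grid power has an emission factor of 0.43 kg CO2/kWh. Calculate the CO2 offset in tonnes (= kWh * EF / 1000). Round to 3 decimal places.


CO2 offset in kg = generation * emission_factor
CO2 offset = 13599 * 0.43 = 5847.57 kg
Convert to tonnes:
  CO2 offset = 5847.57 / 1000 = 5.848 tonnes

5.848


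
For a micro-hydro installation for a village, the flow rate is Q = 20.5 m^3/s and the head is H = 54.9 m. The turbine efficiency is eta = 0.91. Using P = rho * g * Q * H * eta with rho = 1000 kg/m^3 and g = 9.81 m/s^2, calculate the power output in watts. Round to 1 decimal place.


Apply the hydropower formula P = rho * g * Q * H * eta
rho * g = 1000 * 9.81 = 9810.0
P = 9810.0 * 20.5 * 54.9 * 0.91
P = 10047004.7 W

10047004.7


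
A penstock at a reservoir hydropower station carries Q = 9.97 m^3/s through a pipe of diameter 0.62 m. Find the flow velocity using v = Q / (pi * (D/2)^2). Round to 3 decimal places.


Compute pipe cross-sectional area:
  A = pi * (D/2)^2 = pi * (0.62/2)^2 = 0.3019 m^2
Calculate velocity:
  v = Q / A = 9.97 / 0.3019
  v = 33.023 m/s

33.023


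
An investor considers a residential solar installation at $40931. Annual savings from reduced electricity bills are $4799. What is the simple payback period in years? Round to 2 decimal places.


Simple payback period = initial cost / annual savings
Payback = 40931 / 4799
Payback = 8.53 years

8.53


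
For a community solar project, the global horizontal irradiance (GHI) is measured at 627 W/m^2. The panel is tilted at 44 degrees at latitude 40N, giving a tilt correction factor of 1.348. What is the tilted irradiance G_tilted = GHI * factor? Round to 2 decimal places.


Identify the given values:
  GHI = 627 W/m^2, tilt correction factor = 1.348
Apply the formula G_tilted = GHI * factor:
  G_tilted = 627 * 1.348
  G_tilted = 845.20 W/m^2

845.20


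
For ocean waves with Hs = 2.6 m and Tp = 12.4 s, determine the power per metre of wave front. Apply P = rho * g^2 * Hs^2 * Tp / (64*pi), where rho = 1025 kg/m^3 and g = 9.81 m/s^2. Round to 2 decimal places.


Apply wave power formula:
  g^2 = 9.81^2 = 96.2361
  Hs^2 = 2.6^2 = 6.76
  Numerator = rho * g^2 * Hs^2 * Tp = 1025 * 96.2361 * 6.76 * 12.4 = 8268567.22
  Denominator = 64 * pi = 201.0619
  P = 8268567.22 / 201.0619 = 41124.48 W/m

41124.48


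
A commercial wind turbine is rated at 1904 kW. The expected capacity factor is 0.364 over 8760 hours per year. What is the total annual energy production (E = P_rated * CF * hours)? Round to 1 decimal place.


Annual energy = rated_kW * capacity_factor * hours_per_year
Given: P_rated = 1904 kW, CF = 0.364, hours = 8760
E = 1904 * 0.364 * 8760
E = 6071170.6 kWh

6071170.6


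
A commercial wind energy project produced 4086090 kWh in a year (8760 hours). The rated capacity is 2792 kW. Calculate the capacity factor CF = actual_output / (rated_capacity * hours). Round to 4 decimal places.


Capacity factor = actual output / maximum possible output
Maximum possible = rated * hours = 2792 * 8760 = 24457920 kWh
CF = 4086090 / 24457920
CF = 0.1671

0.1671


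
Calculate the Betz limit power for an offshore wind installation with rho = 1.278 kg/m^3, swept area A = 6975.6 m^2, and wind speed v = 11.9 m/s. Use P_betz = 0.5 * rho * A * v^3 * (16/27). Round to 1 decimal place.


The Betz coefficient Cp_max = 16/27 = 0.5926
v^3 = 11.9^3 = 1685.159
P_betz = 0.5 * rho * A * v^3 * Cp_max
P_betz = 0.5 * 1.278 * 6975.6 * 1685.159 * 0.5926
P_betz = 4451224.8 W

4451224.8


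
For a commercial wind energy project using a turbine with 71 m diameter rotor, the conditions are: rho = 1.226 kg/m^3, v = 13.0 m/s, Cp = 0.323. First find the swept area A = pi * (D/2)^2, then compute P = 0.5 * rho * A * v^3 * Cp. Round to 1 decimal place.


Step 1 -- Compute swept area:
  A = pi * (D/2)^2 = pi * (71/2)^2 = 3959.19 m^2
Step 2 -- Apply wind power equation:
  P = 0.5 * rho * A * v^3 * Cp
  v^3 = 13.0^3 = 2197.0
  P = 0.5 * 1.226 * 3959.19 * 2197.0 * 0.323
  P = 1722263.6 W

1722263.6


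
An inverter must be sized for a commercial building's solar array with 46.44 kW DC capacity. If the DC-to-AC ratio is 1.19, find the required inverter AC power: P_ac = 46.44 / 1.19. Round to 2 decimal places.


The inverter AC capacity is determined by the DC/AC ratio.
Given: P_dc = 46.44 kW, DC/AC ratio = 1.19
P_ac = P_dc / ratio = 46.44 / 1.19
P_ac = 39.03 kW

39.03


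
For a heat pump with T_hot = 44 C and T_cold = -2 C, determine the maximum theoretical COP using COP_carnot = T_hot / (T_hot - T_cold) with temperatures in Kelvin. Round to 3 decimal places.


Convert to Kelvin:
  T_hot = 44 + 273.15 = 317.15 K
  T_cold = -2 + 273.15 = 271.15 K
Apply Carnot COP formula:
  COP = T_hot_K / (T_hot_K - T_cold_K) = 317.15 / 46.0
  COP = 6.895

6.895


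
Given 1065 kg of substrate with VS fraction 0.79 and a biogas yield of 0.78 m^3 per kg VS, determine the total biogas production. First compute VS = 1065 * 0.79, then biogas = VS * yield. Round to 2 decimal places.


Compute volatile solids:
  VS = mass * VS_fraction = 1065 * 0.79 = 841.35 kg
Calculate biogas volume:
  Biogas = VS * specific_yield = 841.35 * 0.78
  Biogas = 656.25 m^3

656.25


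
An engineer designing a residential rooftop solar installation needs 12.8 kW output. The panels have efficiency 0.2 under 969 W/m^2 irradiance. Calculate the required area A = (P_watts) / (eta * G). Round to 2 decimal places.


Convert target power to watts: P = 12.8 * 1000 = 12800.0 W
Compute denominator: eta * G = 0.2 * 969 = 193.8
Required area A = P / (eta * G) = 12800.0 / 193.8
A = 66.05 m^2

66.05


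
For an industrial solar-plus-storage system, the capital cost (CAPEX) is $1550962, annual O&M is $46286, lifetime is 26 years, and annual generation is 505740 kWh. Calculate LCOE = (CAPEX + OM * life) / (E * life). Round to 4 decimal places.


Total cost = CAPEX + OM * lifetime = 1550962 + 46286 * 26 = 1550962 + 1203436 = 2754398
Total generation = annual * lifetime = 505740 * 26 = 13149240 kWh
LCOE = 2754398 / 13149240
LCOE = 0.2095 $/kWh

0.2095


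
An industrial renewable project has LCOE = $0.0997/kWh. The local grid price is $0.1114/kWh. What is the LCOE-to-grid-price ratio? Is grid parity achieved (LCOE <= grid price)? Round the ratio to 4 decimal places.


Compare LCOE to grid price:
  LCOE = $0.0997/kWh, Grid price = $0.1114/kWh
  Ratio = LCOE / grid_price = 0.0997 / 0.1114 = 0.8950
  Grid parity achieved (ratio <= 1)? yes

0.8950


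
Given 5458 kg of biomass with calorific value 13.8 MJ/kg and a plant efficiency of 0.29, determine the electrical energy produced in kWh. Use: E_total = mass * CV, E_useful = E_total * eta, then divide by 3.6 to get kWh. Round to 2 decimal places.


Total energy = mass * CV = 5458 * 13.8 = 75320.4 MJ
Useful energy = total * eta = 75320.4 * 0.29 = 21842.92 MJ
Convert to kWh: 21842.92 / 3.6
Useful energy = 6067.48 kWh

6067.48


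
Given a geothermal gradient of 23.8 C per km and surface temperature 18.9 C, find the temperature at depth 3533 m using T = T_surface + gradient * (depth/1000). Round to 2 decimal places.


Convert depth to km: 3533 / 1000 = 3.533 km
Temperature increase = gradient * depth_km = 23.8 * 3.533 = 84.09 C
Temperature at depth = T_surface + delta_T = 18.9 + 84.09
T = 102.99 C

102.99


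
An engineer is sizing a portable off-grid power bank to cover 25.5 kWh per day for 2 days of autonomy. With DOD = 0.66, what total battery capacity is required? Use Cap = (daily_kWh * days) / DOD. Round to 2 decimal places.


Total energy needed = daily * days = 25.5 * 2 = 51.0 kWh
Account for depth of discharge:
  Cap = total_energy / DOD = 51.0 / 0.66
  Cap = 77.27 kWh

77.27


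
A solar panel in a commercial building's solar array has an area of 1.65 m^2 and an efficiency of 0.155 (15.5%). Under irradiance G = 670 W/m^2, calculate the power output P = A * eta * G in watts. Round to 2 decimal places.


Use the solar power formula P = A * eta * G.
Given: A = 1.65 m^2, eta = 0.155, G = 670 W/m^2
P = 1.65 * 0.155 * 670
P = 171.35 W

171.35


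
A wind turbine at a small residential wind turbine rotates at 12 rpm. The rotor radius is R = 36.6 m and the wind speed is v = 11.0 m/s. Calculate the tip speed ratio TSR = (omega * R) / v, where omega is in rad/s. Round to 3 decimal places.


Convert rotational speed to rad/s:
  omega = 12 * 2 * pi / 60 = 1.2566 rad/s
Compute tip speed:
  v_tip = omega * R = 1.2566 * 36.6 = 45.993 m/s
Tip speed ratio:
  TSR = v_tip / v_wind = 45.993 / 11.0 = 4.181

4.181


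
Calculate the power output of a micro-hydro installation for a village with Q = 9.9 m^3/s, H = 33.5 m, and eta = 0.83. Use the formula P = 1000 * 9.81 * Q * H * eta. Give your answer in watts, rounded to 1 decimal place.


Apply the hydropower formula P = rho * g * Q * H * eta
rho * g = 1000 * 9.81 = 9810.0
P = 9810.0 * 9.9 * 33.5 * 0.83
P = 2700393.8 W

2700393.8


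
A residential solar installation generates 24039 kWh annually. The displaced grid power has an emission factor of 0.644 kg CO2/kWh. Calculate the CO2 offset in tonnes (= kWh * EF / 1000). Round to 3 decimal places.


CO2 offset in kg = generation * emission_factor
CO2 offset = 24039 * 0.644 = 15481.12 kg
Convert to tonnes:
  CO2 offset = 15481.12 / 1000 = 15.481 tonnes

15.481


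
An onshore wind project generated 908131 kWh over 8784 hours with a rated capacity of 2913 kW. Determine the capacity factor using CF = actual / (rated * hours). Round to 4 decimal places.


Capacity factor = actual output / maximum possible output
Maximum possible = rated * hours = 2913 * 8784 = 25587792 kWh
CF = 908131 / 25587792
CF = 0.0355

0.0355


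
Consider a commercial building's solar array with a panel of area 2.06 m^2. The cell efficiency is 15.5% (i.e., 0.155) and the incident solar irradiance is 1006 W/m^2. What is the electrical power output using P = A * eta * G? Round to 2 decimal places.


Use the solar power formula P = A * eta * G.
Given: A = 2.06 m^2, eta = 0.155, G = 1006 W/m^2
P = 2.06 * 0.155 * 1006
P = 321.22 W

321.22


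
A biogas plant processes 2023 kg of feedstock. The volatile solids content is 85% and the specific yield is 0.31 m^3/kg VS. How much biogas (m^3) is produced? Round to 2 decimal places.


Compute volatile solids:
  VS = mass * VS_fraction = 2023 * 0.85 = 1719.55 kg
Calculate biogas volume:
  Biogas = VS * specific_yield = 1719.55 * 0.31
  Biogas = 533.06 m^3

533.06


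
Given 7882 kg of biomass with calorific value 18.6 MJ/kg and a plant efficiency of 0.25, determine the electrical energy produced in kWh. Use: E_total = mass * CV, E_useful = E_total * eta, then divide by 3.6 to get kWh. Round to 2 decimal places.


Total energy = mass * CV = 7882 * 18.6 = 146605.2 MJ
Useful energy = total * eta = 146605.2 * 0.25 = 36651.3 MJ
Convert to kWh: 36651.3 / 3.6
Useful energy = 10180.92 kWh

10180.92


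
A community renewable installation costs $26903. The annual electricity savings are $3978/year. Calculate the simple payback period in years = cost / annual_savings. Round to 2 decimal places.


Simple payback period = initial cost / annual savings
Payback = 26903 / 3978
Payback = 6.76 years

6.76


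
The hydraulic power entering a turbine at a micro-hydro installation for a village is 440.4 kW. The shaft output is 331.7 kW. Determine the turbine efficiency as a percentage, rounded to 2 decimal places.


Turbine efficiency = (output power / input power) * 100
eta = (331.7 / 440.4) * 100
eta = 75.32%

75.32


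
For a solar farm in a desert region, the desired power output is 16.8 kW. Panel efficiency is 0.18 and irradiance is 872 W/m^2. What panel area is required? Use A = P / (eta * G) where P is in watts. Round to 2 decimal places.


Convert target power to watts: P = 16.8 * 1000 = 16800.0 W
Compute denominator: eta * G = 0.18 * 872 = 156.96
Required area A = P / (eta * G) = 16800.0 / 156.96
A = 107.03 m^2

107.03


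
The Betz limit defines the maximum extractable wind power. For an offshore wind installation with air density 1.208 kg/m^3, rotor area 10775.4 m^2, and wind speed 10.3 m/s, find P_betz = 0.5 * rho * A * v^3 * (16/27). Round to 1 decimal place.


The Betz coefficient Cp_max = 16/27 = 0.5926
v^3 = 10.3^3 = 1092.727
P_betz = 0.5 * rho * A * v^3 * Cp_max
P_betz = 0.5 * 1.208 * 10775.4 * 1092.727 * 0.5926
P_betz = 4214424.1 W

4214424.1


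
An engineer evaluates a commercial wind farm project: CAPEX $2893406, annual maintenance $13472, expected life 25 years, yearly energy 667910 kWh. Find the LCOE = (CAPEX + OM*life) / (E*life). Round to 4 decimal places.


Total cost = CAPEX + OM * lifetime = 2893406 + 13472 * 25 = 2893406 + 336800 = 3230206
Total generation = annual * lifetime = 667910 * 25 = 16697750 kWh
LCOE = 3230206 / 16697750
LCOE = 0.1935 $/kWh

0.1935


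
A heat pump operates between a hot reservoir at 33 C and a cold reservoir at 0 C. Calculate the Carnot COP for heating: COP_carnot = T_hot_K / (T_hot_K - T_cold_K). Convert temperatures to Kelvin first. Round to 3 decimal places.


Convert to Kelvin:
  T_hot = 33 + 273.15 = 306.15 K
  T_cold = 0 + 273.15 = 273.15 K
Apply Carnot COP formula:
  COP = T_hot_K / (T_hot_K - T_cold_K) = 306.15 / 33.0
  COP = 9.277

9.277


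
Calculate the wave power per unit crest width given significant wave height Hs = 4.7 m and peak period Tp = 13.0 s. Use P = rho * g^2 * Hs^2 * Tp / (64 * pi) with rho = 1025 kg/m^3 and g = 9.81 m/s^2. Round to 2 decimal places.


Apply wave power formula:
  g^2 = 9.81^2 = 96.2361
  Hs^2 = 4.7^2 = 22.09
  Numerator = rho * g^2 * Hs^2 * Tp = 1025 * 96.2361 * 22.09 * 13.0 = 28327023.86
  Denominator = 64 * pi = 201.0619
  P = 28327023.86 / 201.0619 = 140887.06 W/m

140887.06


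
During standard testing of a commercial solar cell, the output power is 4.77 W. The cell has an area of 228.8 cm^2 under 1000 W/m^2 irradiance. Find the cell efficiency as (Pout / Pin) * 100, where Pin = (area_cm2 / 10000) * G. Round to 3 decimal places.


First compute the input power:
  Pin = area_cm2 / 10000 * G = 228.8 / 10000 * 1000 = 22.88 W
Then compute efficiency:
  Efficiency = (Pout / Pin) * 100 = (4.77 / 22.88) * 100
  Efficiency = 20.848%

20.848


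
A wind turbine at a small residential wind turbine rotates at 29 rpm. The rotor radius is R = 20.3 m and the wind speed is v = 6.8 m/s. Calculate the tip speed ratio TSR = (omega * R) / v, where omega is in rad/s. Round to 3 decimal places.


Convert rotational speed to rad/s:
  omega = 29 * 2 * pi / 60 = 3.0369 rad/s
Compute tip speed:
  v_tip = omega * R = 3.0369 * 20.3 = 61.649 m/s
Tip speed ratio:
  TSR = v_tip / v_wind = 61.649 / 6.8 = 9.066

9.066


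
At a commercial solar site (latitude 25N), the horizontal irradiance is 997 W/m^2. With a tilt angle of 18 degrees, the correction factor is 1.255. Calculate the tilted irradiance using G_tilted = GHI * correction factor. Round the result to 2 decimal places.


Identify the given values:
  GHI = 997 W/m^2, tilt correction factor = 1.255
Apply the formula G_tilted = GHI * factor:
  G_tilted = 997 * 1.255
  G_tilted = 1251.24 W/m^2

1251.24


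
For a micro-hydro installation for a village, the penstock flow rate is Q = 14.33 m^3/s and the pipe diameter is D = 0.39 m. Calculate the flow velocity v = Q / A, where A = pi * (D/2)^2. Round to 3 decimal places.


Compute pipe cross-sectional area:
  A = pi * (D/2)^2 = pi * (0.39/2)^2 = 0.1195 m^2
Calculate velocity:
  v = Q / A = 14.33 / 0.1195
  v = 119.957 m/s

119.957


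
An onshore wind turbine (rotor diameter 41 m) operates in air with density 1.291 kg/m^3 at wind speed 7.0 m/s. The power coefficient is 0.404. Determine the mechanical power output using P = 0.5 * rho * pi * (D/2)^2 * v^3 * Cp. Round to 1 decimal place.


Step 1 -- Compute swept area:
  A = pi * (D/2)^2 = pi * (41/2)^2 = 1320.25 m^2
Step 2 -- Apply wind power equation:
  P = 0.5 * rho * A * v^3 * Cp
  v^3 = 7.0^3 = 343.0
  P = 0.5 * 1.291 * 1320.25 * 343.0 * 0.404
  P = 118094.4 W

118094.4


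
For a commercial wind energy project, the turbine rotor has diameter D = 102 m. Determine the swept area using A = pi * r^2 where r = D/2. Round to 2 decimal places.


Compute the rotor radius:
  r = D / 2 = 102 / 2 = 51.0 m
Calculate swept area:
  A = pi * r^2 = pi * 51.0^2
  A = 8171.28 m^2

8171.28


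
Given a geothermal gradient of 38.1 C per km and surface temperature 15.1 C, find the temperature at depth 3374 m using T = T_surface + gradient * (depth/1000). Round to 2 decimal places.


Convert depth to km: 3374 / 1000 = 3.374 km
Temperature increase = gradient * depth_km = 38.1 * 3.374 = 128.55 C
Temperature at depth = T_surface + delta_T = 15.1 + 128.55
T = 143.65 C

143.65


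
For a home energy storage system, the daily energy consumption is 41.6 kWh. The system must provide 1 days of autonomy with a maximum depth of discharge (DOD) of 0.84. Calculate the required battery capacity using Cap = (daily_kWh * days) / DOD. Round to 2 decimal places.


Total energy needed = daily * days = 41.6 * 1 = 41.6 kWh
Account for depth of discharge:
  Cap = total_energy / DOD = 41.6 / 0.84
  Cap = 49.52 kWh

49.52


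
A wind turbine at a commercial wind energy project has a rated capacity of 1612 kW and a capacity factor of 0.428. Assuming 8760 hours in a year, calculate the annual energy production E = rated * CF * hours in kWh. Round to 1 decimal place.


Annual energy = rated_kW * capacity_factor * hours_per_year
Given: P_rated = 1612 kW, CF = 0.428, hours = 8760
E = 1612 * 0.428 * 8760
E = 6043839.4 kWh

6043839.4


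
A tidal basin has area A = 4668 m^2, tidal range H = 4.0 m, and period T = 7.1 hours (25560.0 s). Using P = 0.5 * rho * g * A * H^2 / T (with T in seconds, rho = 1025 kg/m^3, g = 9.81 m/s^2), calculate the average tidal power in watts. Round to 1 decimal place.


Convert period to seconds: T = 7.1 * 3600 = 25560.0 s
H^2 = 4.0^2 = 16.0
P = 0.5 * rho * g * A * H^2 / T
P = 0.5 * 1025 * 9.81 * 4668 * 16.0 / 25560.0
P = 14691.1 W

14691.1


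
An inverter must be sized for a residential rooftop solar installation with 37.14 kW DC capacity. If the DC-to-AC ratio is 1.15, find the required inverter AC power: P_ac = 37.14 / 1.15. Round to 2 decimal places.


The inverter AC capacity is determined by the DC/AC ratio.
Given: P_dc = 37.14 kW, DC/AC ratio = 1.15
P_ac = P_dc / ratio = 37.14 / 1.15
P_ac = 32.30 kW

32.30


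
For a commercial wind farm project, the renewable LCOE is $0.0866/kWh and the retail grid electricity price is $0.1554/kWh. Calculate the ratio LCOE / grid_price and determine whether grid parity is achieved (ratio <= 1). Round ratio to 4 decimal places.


Compare LCOE to grid price:
  LCOE = $0.0866/kWh, Grid price = $0.1554/kWh
  Ratio = LCOE / grid_price = 0.0866 / 0.1554 = 0.5573
  Grid parity achieved (ratio <= 1)? yes

0.5573


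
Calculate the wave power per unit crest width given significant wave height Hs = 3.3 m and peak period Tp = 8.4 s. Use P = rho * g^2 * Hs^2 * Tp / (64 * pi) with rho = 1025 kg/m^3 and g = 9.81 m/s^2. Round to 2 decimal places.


Apply wave power formula:
  g^2 = 9.81^2 = 96.2361
  Hs^2 = 3.3^2 = 10.89
  Numerator = rho * g^2 * Hs^2 * Tp = 1025 * 96.2361 * 10.89 * 8.4 = 9023375.82
  Denominator = 64 * pi = 201.0619
  P = 9023375.82 / 201.0619 = 44878.59 W/m

44878.59


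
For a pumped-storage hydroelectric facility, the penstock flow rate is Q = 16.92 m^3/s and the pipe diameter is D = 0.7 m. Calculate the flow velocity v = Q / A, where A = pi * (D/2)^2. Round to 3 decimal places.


Compute pipe cross-sectional area:
  A = pi * (D/2)^2 = pi * (0.7/2)^2 = 0.3848 m^2
Calculate velocity:
  v = Q / A = 16.92 / 0.3848
  v = 43.966 m/s

43.966


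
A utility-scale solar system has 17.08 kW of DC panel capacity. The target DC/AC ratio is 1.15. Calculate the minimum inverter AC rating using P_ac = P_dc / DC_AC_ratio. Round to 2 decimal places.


The inverter AC capacity is determined by the DC/AC ratio.
Given: P_dc = 17.08 kW, DC/AC ratio = 1.15
P_ac = P_dc / ratio = 17.08 / 1.15
P_ac = 14.85 kW

14.85


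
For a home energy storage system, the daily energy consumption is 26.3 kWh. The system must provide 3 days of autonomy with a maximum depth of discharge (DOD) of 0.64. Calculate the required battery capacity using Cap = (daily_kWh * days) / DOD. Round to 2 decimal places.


Total energy needed = daily * days = 26.3 * 3 = 78.9 kWh
Account for depth of discharge:
  Cap = total_energy / DOD = 78.9 / 0.64
  Cap = 123.28 kWh

123.28


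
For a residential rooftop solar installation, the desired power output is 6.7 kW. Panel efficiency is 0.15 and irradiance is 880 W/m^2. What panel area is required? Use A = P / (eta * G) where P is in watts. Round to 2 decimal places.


Convert target power to watts: P = 6.7 * 1000 = 6700.0 W
Compute denominator: eta * G = 0.15 * 880 = 132.0
Required area A = P / (eta * G) = 6700.0 / 132.0
A = 50.76 m^2

50.76


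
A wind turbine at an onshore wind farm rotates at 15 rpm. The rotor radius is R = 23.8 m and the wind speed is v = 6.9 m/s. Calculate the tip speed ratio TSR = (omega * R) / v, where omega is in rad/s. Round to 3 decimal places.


Convert rotational speed to rad/s:
  omega = 15 * 2 * pi / 60 = 1.5708 rad/s
Compute tip speed:
  v_tip = omega * R = 1.5708 * 23.8 = 37.385 m/s
Tip speed ratio:
  TSR = v_tip / v_wind = 37.385 / 6.9 = 5.418

5.418


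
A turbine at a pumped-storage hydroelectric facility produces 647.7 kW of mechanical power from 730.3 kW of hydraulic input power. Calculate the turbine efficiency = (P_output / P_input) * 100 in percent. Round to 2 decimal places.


Turbine efficiency = (output power / input power) * 100
eta = (647.7 / 730.3) * 100
eta = 88.69%

88.69


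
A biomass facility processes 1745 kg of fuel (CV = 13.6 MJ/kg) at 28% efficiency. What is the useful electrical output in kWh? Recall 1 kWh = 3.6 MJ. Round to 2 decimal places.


Total energy = mass * CV = 1745 * 13.6 = 23732.0 MJ
Useful energy = total * eta = 23732.0 * 0.28 = 6644.96 MJ
Convert to kWh: 6644.96 / 3.6
Useful energy = 1845.82 kWh

1845.82


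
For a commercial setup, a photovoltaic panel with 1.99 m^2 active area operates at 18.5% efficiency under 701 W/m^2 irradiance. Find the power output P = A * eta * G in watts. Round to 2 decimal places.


Use the solar power formula P = A * eta * G.
Given: A = 1.99 m^2, eta = 0.185, G = 701 W/m^2
P = 1.99 * 0.185 * 701
P = 258.07 W

258.07


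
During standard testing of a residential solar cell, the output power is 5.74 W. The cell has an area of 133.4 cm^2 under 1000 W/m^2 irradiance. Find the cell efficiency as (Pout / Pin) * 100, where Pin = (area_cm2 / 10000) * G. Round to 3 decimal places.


First compute the input power:
  Pin = area_cm2 / 10000 * G = 133.4 / 10000 * 1000 = 13.34 W
Then compute efficiency:
  Efficiency = (Pout / Pin) * 100 = (5.74 / 13.34) * 100
  Efficiency = 43.028%

43.028


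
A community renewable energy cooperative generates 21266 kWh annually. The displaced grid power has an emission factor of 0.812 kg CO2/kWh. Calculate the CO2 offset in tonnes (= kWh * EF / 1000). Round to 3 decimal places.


CO2 offset in kg = generation * emission_factor
CO2 offset = 21266 * 0.812 = 17267.99 kg
Convert to tonnes:
  CO2 offset = 17267.99 / 1000 = 17.268 tonnes

17.268


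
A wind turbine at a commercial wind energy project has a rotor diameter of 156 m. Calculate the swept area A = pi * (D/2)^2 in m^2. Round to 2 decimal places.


Compute the rotor radius:
  r = D / 2 = 156 / 2 = 78.0 m
Calculate swept area:
  A = pi * r^2 = pi * 78.0^2
  A = 19113.45 m^2

19113.45


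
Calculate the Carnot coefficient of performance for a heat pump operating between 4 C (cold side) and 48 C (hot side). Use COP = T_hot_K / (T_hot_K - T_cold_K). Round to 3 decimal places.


Convert to Kelvin:
  T_hot = 48 + 273.15 = 321.15 K
  T_cold = 4 + 273.15 = 277.15 K
Apply Carnot COP formula:
  COP = T_hot_K / (T_hot_K - T_cold_K) = 321.15 / 44.0
  COP = 7.299

7.299


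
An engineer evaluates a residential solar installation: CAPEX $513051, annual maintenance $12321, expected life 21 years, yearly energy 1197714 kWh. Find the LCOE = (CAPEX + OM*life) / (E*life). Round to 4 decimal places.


Total cost = CAPEX + OM * lifetime = 513051 + 12321 * 21 = 513051 + 258741 = 771792
Total generation = annual * lifetime = 1197714 * 21 = 25151994 kWh
LCOE = 771792 / 25151994
LCOE = 0.0307 $/kWh

0.0307


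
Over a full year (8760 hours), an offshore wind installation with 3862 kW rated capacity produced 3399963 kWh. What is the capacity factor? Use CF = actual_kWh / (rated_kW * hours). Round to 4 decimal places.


Capacity factor = actual output / maximum possible output
Maximum possible = rated * hours = 3862 * 8760 = 33831120 kWh
CF = 3399963 / 33831120
CF = 0.1005

0.1005


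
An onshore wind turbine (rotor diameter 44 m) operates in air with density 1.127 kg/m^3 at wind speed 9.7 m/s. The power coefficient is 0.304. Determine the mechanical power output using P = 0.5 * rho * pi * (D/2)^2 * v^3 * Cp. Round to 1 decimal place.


Step 1 -- Compute swept area:
  A = pi * (D/2)^2 = pi * (44/2)^2 = 1520.53 m^2
Step 2 -- Apply wind power equation:
  P = 0.5 * rho * A * v^3 * Cp
  v^3 = 9.7^3 = 912.673
  P = 0.5 * 1.127 * 1520.53 * 912.673 * 0.304
  P = 237726.7 W

237726.7


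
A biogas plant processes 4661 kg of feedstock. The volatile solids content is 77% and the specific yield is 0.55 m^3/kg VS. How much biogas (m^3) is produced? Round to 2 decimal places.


Compute volatile solids:
  VS = mass * VS_fraction = 4661 * 0.77 = 3588.97 kg
Calculate biogas volume:
  Biogas = VS * specific_yield = 3588.97 * 0.55
  Biogas = 1973.93 m^3

1973.93
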